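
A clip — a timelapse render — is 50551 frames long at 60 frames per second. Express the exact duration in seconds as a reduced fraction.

Running time = 50551 ÷ (60) = 50551 × 1/60 = 50551/60 s.

50551/60 seconds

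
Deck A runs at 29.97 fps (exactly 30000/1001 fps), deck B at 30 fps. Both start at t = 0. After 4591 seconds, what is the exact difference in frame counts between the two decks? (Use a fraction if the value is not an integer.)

137730/1001 frames

A emits 30000/1001 × 4591 = 137730000/1001 frames; B emits 30 × 4591 = 137730.
Difference = 137730/1001 frames (≈ 137.5924); B is ahead of A.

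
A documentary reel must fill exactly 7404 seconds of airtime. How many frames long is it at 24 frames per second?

Frames = 7404 × 24 = 177696.

177696 frames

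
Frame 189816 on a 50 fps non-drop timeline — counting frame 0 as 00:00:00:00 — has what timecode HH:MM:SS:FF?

189816 ÷ 50 = 3796 full seconds, remainder 16 frames.
3796 s = 1 h 3 min 16 s.
Timecode: 01:03:16:16.

01:03:16:16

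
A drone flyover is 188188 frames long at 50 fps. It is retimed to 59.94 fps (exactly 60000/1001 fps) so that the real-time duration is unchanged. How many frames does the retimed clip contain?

225600 frames

Target frames = source frames × (target rate / source rate) = 188188 × (60000/1001)/(50) = 188188 × 1200/1001 = 225600.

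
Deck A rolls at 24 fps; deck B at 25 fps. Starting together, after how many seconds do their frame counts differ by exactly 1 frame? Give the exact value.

The gap grows by |25 − 24| = 1 frame per second.
Time for a 1-frame gap: 1 ÷ (1) = 1 s.

1 seconds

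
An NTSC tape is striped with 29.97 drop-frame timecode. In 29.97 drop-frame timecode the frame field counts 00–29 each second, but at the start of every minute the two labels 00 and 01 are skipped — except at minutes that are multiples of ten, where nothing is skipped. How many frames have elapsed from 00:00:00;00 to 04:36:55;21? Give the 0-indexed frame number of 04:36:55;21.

497973

Complete 10-minute blocks: 27, each 17982 frames → 485514.
Remaining 6 whole minutes in the current block: 1800 + 5 × 1798 = 10790 frames.
Within the current minute: 55 × 30 + 21 − 2 = 1669 (labels ;00/;01 skipped at this minute). Total = 485514 + 10790 + 1669 = 497973.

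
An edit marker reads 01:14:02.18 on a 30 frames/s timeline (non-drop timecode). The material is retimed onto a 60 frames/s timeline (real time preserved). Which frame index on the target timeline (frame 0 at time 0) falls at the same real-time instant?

frame 266556

Source frame index: (1×3600 + 14×60 + 2) × 30 + 18 = 133278.
Real time: 133278 / (30) = 22213/5 s.
Target frame: (22213/5) × (60) = 266556.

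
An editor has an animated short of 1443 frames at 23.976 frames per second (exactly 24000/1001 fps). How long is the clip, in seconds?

Running time = 1443 / (24000/1001) = 60.185125 s.

60.185125 seconds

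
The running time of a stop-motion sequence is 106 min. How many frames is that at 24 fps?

152640 frames

106 min = 6360 s.
Frames = 6360 × 24 = 152640.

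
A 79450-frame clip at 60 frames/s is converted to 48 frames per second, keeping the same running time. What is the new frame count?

Target frames = source frames × (target rate / source rate) = 79450 × (48)/(60) = 79450 × 4/5 = 63560.

63560 frames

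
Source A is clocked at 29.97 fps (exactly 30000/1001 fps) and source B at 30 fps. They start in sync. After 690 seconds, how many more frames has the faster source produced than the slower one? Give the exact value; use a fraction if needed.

A emits 30000/1001 × 690 = 20700000/1001 frames; B emits 30 × 690 = 20700.
Difference = 20700/1001 frames (≈ 20.6793); B is ahead of A.

20700/1001 frames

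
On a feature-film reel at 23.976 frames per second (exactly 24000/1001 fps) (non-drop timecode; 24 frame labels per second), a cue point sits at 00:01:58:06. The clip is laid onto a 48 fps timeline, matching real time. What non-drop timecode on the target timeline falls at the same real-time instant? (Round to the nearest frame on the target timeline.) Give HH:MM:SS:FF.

00:01:58:18

Source frame index: (0×3600 + 1×60 + 58) × 24 + 6 = 2838.
Real time: 2838 / (24000/1001) = 473473/4000 s.
Target frame: (473473/4000) × (48) = 1420419/250 ≈ 5681.676 → 5682.
At 48 labels/s: frame 5682 → 00:01:58:18.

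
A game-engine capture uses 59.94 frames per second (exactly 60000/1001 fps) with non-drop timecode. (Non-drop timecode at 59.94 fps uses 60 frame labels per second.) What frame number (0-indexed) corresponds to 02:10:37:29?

470249

Total seconds to the label: (2 × 3600 + 10 × 60 + 37) = 7837.
Frame index = 7837 × 60 + 29 = 470249.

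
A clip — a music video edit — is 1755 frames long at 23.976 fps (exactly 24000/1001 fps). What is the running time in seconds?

73.198125 seconds

Running time = 1755 / (24000/1001) = 73.198125 s.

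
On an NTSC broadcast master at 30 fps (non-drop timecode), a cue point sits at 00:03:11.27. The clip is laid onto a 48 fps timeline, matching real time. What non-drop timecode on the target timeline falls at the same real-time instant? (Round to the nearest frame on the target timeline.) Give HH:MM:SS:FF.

Source frame index: (0×3600 + 3×60 + 11) × 30 + 27 = 5757.
Real time: 5757 / (30) = 1919/10 s.
Target frame: (1919/10) × (48) = 46056/5 ≈ 9211.200 → 9211.
At 48 labels/s: frame 9211 → 00:03:11:43.

00:03:11:43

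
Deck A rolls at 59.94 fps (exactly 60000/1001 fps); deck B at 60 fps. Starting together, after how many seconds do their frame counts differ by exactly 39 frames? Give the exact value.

The gap grows by |60 − 60000/1001| = 60/1001 frames per second.
Time for a 39-frame gap: 39 ÷ (60/1001) = 650.65 s.

650.65 seconds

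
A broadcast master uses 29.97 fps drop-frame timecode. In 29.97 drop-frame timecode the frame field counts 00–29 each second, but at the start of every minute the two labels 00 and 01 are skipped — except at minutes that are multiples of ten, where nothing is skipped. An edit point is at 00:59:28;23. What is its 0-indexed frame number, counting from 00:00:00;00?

As if non-drop at 30 labels/s: (0 × 3600 + 59 × 60 + 28) × 30 + 23 = 107063.
Minute boundaries passed: 59; those not divisible by 10: 59 − 5 = 54; dropped labels = 2 × 54 = 108.
Actual frame index = 107063 − 108 = 106955.

106955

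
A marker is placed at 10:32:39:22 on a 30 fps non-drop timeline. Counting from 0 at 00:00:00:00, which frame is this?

1138792

Total seconds to the label: (10 × 3600 + 32 × 60 + 39) = 37959.
Frame index = 37959 × 30 + 22 = 1138792.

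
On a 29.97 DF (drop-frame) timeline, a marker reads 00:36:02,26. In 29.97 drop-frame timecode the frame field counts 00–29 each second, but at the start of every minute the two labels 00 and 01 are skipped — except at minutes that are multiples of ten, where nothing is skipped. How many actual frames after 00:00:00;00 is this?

As if non-drop at 30 labels/s: (0 × 3600 + 36 × 60 + 2) × 30 + 26 = 64886.
Minute boundaries passed: 36; those not divisible by 10: 36 − 3 = 33; dropped labels = 2 × 33 = 66.
Actual frame index = 64886 − 66 = 64820.

64820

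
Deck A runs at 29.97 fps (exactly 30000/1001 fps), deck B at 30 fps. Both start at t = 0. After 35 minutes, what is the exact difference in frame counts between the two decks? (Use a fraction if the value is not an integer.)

35 min = 2100 s.
A emits 30000/1001 × 2100 = 9000000/143 frames; B emits 30 × 2100 = 63000.
Difference = 9000/143 frames (≈ 62.9371); B is ahead of A.

9000/143 frames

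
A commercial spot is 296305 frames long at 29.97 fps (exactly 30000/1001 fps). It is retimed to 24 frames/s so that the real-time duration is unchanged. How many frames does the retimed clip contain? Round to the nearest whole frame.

Frames at target rate = 296305 × (24) / (30000/1001) = 59320261/250 ≈ 237281.044.
Nearest whole frame: 237281.

237281 frames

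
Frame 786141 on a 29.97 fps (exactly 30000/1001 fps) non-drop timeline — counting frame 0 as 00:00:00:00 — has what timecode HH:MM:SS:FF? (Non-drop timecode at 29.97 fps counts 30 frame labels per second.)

07:16:44:21

786141 ÷ 30 = 26204 full seconds, remainder 21 frames.
26204 s = 7 h 16 min 44 s.
Timecode: 07:16:44:21.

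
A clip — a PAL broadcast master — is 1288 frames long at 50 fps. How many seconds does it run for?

Running time = 1288 / (50) = 25.76 s.

25.76 seconds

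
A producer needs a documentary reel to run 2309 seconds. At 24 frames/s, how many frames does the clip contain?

55416 frames

Frames = 2309 × 24 = 55416.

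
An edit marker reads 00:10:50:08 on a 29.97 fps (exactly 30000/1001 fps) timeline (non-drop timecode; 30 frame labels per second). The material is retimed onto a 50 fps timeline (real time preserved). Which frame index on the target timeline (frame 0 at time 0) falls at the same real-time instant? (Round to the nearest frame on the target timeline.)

Source frame index: (0×3600 + 10×60 + 50) × 30 + 8 = 19508.
Real time: 19508 / (30000/1001) = 4881877/7500 s.
Target frame: (4881877/7500) × (50) = 4881877/150 ≈ 32545.847 → 32546.

frame 32546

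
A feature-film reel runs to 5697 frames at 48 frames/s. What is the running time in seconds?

118.6875 seconds

Running time = 5697 / (48) = 118.6875 s.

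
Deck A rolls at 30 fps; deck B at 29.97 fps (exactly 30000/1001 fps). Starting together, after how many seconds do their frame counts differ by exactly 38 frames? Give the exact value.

The gap grows by |30000/1001 − 30| = 30/1001 frames per second.
Time for a 38-frame gap: 38 ÷ (30/1001) = 19019/15 s.

19019/15 seconds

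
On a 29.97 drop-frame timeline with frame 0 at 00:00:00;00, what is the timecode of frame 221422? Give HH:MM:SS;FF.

02:03:08;04

Ten DF minutes hold 17982 frames, so frame 221422 lies in block 12 (frames 215784–233765) with 5638 frames into that block.
The block's first minute is 1800 frames and the rest 1798 each; 5638 frames reaches minute 3, so 12 × 18 + 3 × 2 = 222 labels have been skipped so far.
Adding those back, label number 221422 + 222 = 221644 at 30 labels/s is 7388 s + 4 f = 2 h 3 min 8 s frame 4, i.e. 02:03:08;04.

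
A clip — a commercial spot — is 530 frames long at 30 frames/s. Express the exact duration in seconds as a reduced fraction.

53/3 seconds

Running time = 530 ÷ (30) = 530 × 1/30 = 53/3 s.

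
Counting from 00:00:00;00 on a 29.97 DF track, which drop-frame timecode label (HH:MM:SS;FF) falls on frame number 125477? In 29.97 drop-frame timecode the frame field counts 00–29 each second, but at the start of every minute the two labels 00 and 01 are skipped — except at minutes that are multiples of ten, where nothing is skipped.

01:09:46;23

Each 10-minute DF block holds 10 × 60 × 30 − 9 × 2 = 17982 frames. 125477 ÷ 17982 → 6 full blocks, remainder 17585.
Within the partial block the first minute is 1800 frames and each further minute 1798, so 9 further minute boundaries passed. Total skipped labels = 18 × 6 + 2 × 9 = 126.
Non-drop label index = 125477 + 126 = 125603; at 30 labels/s that is 01:09:46:23, i.e. DF 01:09:46;23.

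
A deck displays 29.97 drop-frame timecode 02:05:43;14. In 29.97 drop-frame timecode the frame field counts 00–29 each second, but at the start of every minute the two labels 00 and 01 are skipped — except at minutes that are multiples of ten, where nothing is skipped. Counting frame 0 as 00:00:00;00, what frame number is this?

226078

Complete 10-minute blocks: 12, each 17982 frames → 215784.
Remaining 5 whole minutes in the current block: 1800 + 4 × 1798 = 8992 frames.
Within the current minute: 43 × 30 + 14 − 2 = 1302 (labels ;00/;01 skipped at this minute). Total = 215784 + 8992 + 1302 = 226078.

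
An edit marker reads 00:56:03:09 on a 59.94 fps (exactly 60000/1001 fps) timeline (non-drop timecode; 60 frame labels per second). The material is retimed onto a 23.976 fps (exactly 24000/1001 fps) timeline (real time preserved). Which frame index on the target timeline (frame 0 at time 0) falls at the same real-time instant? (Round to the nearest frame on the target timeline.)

frame 80716

Source frame index: (0×3600 + 56×60 + 3) × 60 + 9 = 201789.
Real time: 201789 / (60000/1001) = 67330263/20000 s.
Target frame: (67330263/20000) × (24000/1001) = 403578/5 ≈ 80715.600 → 80716.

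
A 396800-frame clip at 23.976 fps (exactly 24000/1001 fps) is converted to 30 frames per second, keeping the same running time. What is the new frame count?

Target frames = source frames × (target rate / source rate) = 396800 × (30)/(24000/1001) = 396800 × 1001/800 = 496496.

496496 frames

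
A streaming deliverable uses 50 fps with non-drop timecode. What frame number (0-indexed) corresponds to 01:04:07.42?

frame 192392

Total seconds to the label: (1 × 3600 + 4 × 60 + 7) = 3847.
Frame index = 3847 × 50 + 42 = 192392.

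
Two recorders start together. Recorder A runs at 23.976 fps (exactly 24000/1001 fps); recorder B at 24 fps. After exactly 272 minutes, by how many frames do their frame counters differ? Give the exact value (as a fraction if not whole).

391680/1001 frames

272 min = 16320 s.
A emits 24000/1001 × 16320 = 391680000/1001 frames; B emits 24 × 16320 = 391680.
Difference = 391680/1001 frames (≈ 391.2887); B is ahead of A.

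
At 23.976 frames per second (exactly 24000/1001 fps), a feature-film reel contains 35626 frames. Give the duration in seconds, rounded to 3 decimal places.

1485.901 seconds

Running time = 35626 × 1001/24000 = 17830813/12000 s ≈ 1485.901 s.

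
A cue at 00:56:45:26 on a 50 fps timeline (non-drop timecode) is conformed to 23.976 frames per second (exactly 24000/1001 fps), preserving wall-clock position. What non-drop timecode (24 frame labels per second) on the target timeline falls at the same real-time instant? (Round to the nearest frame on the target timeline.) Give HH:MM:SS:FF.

00:56:42:03

Source frame index: (0×3600 + 56×60 + 45) × 50 + 26 = 170276.
Real time: 170276 / (50) = 85138/25 s.
Target frame: (85138/25) × (24000/1001) = 81732480/1001 ≈ 81650.829 → 81651.
At 24 labels/s: frame 81651 → 00:56:42:03.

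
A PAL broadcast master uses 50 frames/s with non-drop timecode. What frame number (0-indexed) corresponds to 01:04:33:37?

Total seconds to the label: (1 × 3600 + 4 × 60 + 33) = 3873.
Frame index = 3873 × 50 + 37 = 193687.

frame 193687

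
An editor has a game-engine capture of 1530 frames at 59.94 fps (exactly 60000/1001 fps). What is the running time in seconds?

25.5255 seconds

Running time = 1530 / (60000/1001) = 25.5255 s.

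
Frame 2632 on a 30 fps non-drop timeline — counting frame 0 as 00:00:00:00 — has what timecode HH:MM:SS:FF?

2632 ÷ 30 = 87 full seconds, remainder 22 frames.
87 s = 0 h 1 min 27 s.
Timecode: 00:01:27:22.

00:01:27:22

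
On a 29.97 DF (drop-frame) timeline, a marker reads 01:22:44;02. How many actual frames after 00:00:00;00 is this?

148774

Complete 10-minute blocks: 8, each 17982 frames → 143856.
Remaining 2 whole minutes in the current block: 1800 + 1 × 1798 = 3598 frames.
Within the current minute: 44 × 30 + 2 − 2 = 1320 (labels ;00/;01 skipped at this minute). Total = 143856 + 3598 + 1320 = 148774.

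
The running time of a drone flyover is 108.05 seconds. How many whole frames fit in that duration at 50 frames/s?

5402 frames

Frames = 108.05 × 50 = 10805/2 ≈ 5402.5000.
Complete frames: 5402.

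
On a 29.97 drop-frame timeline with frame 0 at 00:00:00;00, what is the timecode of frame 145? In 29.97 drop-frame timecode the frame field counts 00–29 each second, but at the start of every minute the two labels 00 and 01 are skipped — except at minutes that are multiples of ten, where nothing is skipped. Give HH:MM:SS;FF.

Ten DF minutes hold 17982 frames, so frame 145 lies in block 0 (frames 0–17981) with 145 frames into that block.
The block's first minute is 1800 frames and the rest 1798 each; 145 frames reaches minute 0, so 0 × 18 + 0 × 2 = 0 labels have been skipped so far.
Adding those back, label number 145 + 0 = 145 at 30 labels/s is 4 s + 25 f = 0 h 0 min 4 s frame 25, i.e. 00:00:04;25.

00:00:04;25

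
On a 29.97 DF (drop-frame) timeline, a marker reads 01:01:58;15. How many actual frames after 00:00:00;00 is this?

Complete 10-minute blocks: 6, each 17982 frames → 107892.
Remaining 1 whole minute in the current block: 1800 + 0 × 1798 = 1800 frames.
Within the current minute: 58 × 30 + 15 − 2 = 1753 (labels ;00/;01 skipped at this minute). Total = 107892 + 1800 + 1753 = 111445.

111445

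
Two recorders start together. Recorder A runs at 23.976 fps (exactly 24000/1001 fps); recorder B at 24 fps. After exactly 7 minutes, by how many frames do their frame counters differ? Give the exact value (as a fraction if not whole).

7 min = 420 s.
A emits 24000/1001 × 420 = 1440000/143 frames; B emits 24 × 420 = 10080.
Difference = 1440/143 frames (≈ 10.0699); B is ahead of A.

1440/143 frames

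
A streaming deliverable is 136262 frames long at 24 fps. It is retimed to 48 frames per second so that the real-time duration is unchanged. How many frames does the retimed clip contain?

Frames at target rate = 136262 × (48) / (24) = 272524.

272524 frames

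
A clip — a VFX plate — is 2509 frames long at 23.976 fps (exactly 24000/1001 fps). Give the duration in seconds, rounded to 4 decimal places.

104.6462 seconds

Running time = 2509 × 1001/24000 = 2511509/24000 s ≈ 104.6462 s.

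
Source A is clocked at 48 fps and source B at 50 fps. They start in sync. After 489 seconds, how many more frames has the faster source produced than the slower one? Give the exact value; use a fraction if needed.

A emits 48 × 489 = 23472 frames; B emits 50 × 489 = 24450.
Difference = 978 frames; B is ahead of A.

978 frames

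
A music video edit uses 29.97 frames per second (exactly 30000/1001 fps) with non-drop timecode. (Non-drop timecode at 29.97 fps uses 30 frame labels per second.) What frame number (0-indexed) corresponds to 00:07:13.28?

frame 13018

Total seconds to the label: (0 × 3600 + 7 × 60 + 13) = 433.
Frame index = 433 × 30 + 28 = 13018.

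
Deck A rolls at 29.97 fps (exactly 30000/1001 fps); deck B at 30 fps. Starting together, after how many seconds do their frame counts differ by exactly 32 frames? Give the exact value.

16016/15 seconds

The gap grows by |30 − 30000/1001| = 30/1001 frames per second.
Time for a 32-frame gap: 32 ÷ (30/1001) = 16016/15 s.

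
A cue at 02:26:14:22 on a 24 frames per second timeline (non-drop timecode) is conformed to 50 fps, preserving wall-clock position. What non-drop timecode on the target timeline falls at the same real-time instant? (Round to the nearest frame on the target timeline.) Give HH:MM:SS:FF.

02:26:14:46

Source frame index: (2×3600 + 26×60 + 14) × 24 + 22 = 210598.
Real time: 210598 / (24) = 105299/12 s.
Target frame: (105299/12) × (50) = 2632475/6 ≈ 438745.833 → 438746.
At 50 labels/s: frame 438746 → 02:26:14:46.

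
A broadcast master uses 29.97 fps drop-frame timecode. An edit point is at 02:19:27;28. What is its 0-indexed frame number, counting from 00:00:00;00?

250786

As if non-drop at 30 labels/s: (2 × 3600 + 19 × 60 + 27) × 30 + 28 = 251038.
Minute boundaries passed: 139; those not divisible by 10: 139 − 13 = 126; dropped labels = 2 × 126 = 252.
Actual frame index = 251038 − 252 = 250786.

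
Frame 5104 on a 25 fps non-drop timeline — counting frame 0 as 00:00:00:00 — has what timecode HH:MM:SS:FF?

5104 ÷ 25 = 204 full seconds, remainder 4 frames.
204 s = 0 h 3 min 24 s.
Timecode: 00:03:24:04.

00:03:24:04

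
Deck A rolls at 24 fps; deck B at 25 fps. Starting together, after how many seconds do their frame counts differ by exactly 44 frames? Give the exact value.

The gap grows by |25 − 24| = 1 frame per second.
Time for a 44-frame gap: 44 ÷ (1) = 44 s.

44 seconds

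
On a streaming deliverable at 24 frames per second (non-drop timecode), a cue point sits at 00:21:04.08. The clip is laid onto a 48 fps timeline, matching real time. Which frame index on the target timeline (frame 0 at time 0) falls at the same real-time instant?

Source frame index: (0×3600 + 21×60 + 4) × 24 + 8 = 30344.
Real time: 30344 / (24) = 3793/3 s.
Target frame: (3793/3) × (48) = 60688.

frame 60688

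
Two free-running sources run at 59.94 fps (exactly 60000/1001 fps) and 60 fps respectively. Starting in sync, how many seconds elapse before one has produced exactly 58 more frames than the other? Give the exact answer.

29029/30 seconds

The gap grows by |60 − 60000/1001| = 60/1001 frames per second.
Time for a 58-frame gap: 58 ÷ (60/1001) = 29029/30 s.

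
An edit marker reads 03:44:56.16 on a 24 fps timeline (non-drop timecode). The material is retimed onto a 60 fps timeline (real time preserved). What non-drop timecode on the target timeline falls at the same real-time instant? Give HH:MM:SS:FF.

03:44:56:40

Source frame index: (3×3600 + 44×60 + 56) × 24 + 16 = 323920.
Real time: 323920 / (24) = 40490/3 s.
Target frame: (40490/3) × (60) = 809800.
At 60 labels/s: frame 809800 → 03:44:56:40.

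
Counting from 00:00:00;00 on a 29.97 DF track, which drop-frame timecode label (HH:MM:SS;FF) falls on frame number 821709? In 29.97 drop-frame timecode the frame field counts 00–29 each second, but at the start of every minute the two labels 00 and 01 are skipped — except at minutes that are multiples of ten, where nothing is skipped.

07:36:57;21

Each 10-minute DF block holds 10 × 60 × 30 − 9 × 2 = 17982 frames. 821709 ÷ 17982 → 45 full blocks, remainder 12519.
Within the partial block the first minute is 1800 frames and each further minute 1798, so 6 further minute boundaries passed. Total skipped labels = 18 × 45 + 2 × 6 = 822.
Non-drop label index = 821709 + 822 = 822531; at 30 labels/s that is 07:36:57:21, i.e. DF 07:36:57;21.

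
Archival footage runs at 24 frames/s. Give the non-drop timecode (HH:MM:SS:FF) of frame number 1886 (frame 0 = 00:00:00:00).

00:01:18:14

1886 ÷ 24 = 78 full seconds, remainder 14 frames.
78 s = 0 h 1 min 18 s.
Timecode: 00:01:18:14.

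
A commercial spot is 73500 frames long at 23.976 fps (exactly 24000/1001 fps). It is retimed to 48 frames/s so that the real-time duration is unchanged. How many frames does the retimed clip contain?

Target frames = source frames × (target rate / source rate) = 73500 × (48)/(24000/1001) = 73500 × 1001/500 = 147147.

147147 frames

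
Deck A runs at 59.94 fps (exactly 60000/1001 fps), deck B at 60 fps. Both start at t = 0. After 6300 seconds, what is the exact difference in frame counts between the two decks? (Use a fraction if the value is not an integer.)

A emits 60000/1001 × 6300 = 54000000/143 frames; B emits 60 × 6300 = 378000.
Difference = 54000/143 frames (≈ 377.6224); B is ahead of A.

54000/143 frames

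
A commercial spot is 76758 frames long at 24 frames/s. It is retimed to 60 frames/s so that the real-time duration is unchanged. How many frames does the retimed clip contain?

191895 frames

Frames at target rate = 76758 × (60) / (24) = 191895.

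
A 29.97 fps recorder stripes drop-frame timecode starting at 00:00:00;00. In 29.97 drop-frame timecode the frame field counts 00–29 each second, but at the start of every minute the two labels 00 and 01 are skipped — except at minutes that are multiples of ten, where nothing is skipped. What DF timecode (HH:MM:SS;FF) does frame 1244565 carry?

11:32:07;01

Ten DF minutes hold 17982 frames, so frame 1244565 lies in block 69 (frames 1240758–1258739) with 3807 frames into that block.
The block's first minute is 1800 frames and the rest 1798 each; 3807 frames reaches minute 2, so 69 × 18 + 2 × 2 = 1246 labels have been skipped so far.
Adding those back, label number 1244565 + 1246 = 1245811 at 30 labels/s is 41527 s + 1 f = 11 h 32 min 7 s frame 1, i.e. 11:32:07;01.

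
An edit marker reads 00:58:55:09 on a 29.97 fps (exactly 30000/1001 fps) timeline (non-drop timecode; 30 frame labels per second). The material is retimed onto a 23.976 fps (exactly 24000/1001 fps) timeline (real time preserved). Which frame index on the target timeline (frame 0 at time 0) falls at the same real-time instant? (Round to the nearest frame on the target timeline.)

frame 84847

Source frame index: (0×3600 + 58×60 + 55) × 30 + 9 = 106059.
Real time: 106059 / (30000/1001) = 35388353/10000 s.
Target frame: (35388353/10000) × (24000/1001) = 424236/5 ≈ 84847.200 → 84847.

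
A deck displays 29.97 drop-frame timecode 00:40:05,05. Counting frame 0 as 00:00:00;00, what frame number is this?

Complete 10-minute blocks: 4, each 17982 frames → 71928.
Remaining 0 whole minutes in the current block: 0 frames.
Within the current minute: 5 × 30 + 5 = 155. Total = 71928 + 0 + 155 = 72083.

72083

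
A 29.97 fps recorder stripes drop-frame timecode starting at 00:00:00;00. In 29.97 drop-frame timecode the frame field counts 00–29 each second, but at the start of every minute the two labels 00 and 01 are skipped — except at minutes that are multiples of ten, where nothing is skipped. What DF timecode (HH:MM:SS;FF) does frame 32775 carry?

00:18:13;19

Each 10-minute DF block holds 10 × 60 × 30 − 9 × 2 = 17982 frames. 32775 ÷ 17982 → 1 full block, remainder 14793.
Within the partial block the first minute is 1800 frames and each further minute 1798, so 8 further minute boundaries passed. Total skipped labels = 18 × 1 + 2 × 8 = 34.
Non-drop label index = 32775 + 34 = 32809; at 30 labels/s that is 00:18:13:19, i.e. DF 00:18:13;19.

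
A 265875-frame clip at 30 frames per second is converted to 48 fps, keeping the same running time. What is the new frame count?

425400 frames

Target frames = source frames × (target rate / source rate) = 265875 × (48)/(30) = 265875 × 8/5 = 425400.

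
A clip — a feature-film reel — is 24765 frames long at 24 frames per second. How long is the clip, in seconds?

1031.875 seconds

Running time = 24765 / (24) = 1031.875 s.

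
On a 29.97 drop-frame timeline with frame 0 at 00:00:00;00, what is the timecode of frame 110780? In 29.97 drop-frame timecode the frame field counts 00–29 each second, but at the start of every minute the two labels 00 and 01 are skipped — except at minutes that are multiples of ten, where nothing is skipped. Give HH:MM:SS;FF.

Ten DF minutes hold 17982 frames, so frame 110780 lies in block 6 (frames 107892–125873) with 2888 frames into that block.
The block's first minute is 1800 frames and the rest 1798 each; 2888 frames reaches minute 1, so 6 × 18 + 1 × 2 = 110 labels have been skipped so far.
Adding those back, label number 110780 + 110 = 110890 at 30 labels/s is 3696 s + 10 f = 1 h 1 min 36 s frame 10, i.e. 01:01:36;10.

01:01:36;10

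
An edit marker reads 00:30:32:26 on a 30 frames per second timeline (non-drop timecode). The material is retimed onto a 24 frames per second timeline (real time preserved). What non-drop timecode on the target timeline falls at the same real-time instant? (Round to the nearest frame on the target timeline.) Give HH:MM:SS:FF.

00:30:32:21

Source frame index: (0×3600 + 30×60 + 32) × 30 + 26 = 54986.
Real time: 54986 / (30) = 27493/15 s.
Target frame: (27493/15) × (24) = 219944/5 ≈ 43988.800 → 43989.
At 24 labels/s: frame 43989 → 00:30:32:21.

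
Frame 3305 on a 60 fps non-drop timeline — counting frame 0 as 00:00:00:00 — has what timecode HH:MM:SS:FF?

3305 ÷ 60 = 55 full seconds, remainder 5 frames.
55 s = 0 h 0 min 55 s.
Timecode: 00:00:55:05.

00:00:55:05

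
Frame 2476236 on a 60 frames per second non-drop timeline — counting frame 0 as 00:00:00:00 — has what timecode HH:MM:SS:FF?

2476236 ÷ 60 = 41270 full seconds, remainder 36 frames.
41270 s = 11 h 27 min 50 s.
Timecode: 11:27:50:36.

11:27:50:36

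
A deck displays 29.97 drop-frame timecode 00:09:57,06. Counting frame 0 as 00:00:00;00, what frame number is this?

17898

As if non-drop at 30 labels/s: (0 × 3600 + 9 × 60 + 57) × 30 + 6 = 17916.
Minute boundaries passed: 9; those not divisible by 10: 9 − 0 = 9; dropped labels = 2 × 9 = 18.
Actual frame index = 17916 − 18 = 17898.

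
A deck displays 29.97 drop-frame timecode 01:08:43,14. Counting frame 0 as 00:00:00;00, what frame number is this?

Complete 10-minute blocks: 6, each 17982 frames → 107892.
Remaining 8 whole minutes in the current block: 1800 + 7 × 1798 = 14386 frames.
Within the current minute: 43 × 30 + 14 − 2 = 1302 (labels ;00/;01 skipped at this minute). Total = 107892 + 14386 + 1302 = 123580.

123580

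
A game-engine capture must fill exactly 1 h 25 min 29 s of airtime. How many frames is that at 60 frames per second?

307740 frames

1 h 25 min 29 s = 5129 s.
Frames = 5129 × 60 = 307740.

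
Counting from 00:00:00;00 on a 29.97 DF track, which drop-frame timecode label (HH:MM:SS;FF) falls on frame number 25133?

Ten DF minutes hold 17982 frames, so frame 25133 lies in block 1 (frames 17982–35963) with 7151 frames into that block.
The block's first minute is 1800 frames and the rest 1798 each; 7151 frames reaches minute 3, so 1 × 18 + 3 × 2 = 24 labels have been skipped so far.
Adding those back, label number 25133 + 24 = 25157 at 30 labels/s is 838 s + 17 f = 0 h 13 min 58 s frame 17, i.e. 00:13:58;17.

00:13:58;17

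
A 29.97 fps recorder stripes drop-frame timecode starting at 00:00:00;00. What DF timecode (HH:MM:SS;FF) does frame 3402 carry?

00:01:53;14

Ten DF minutes hold 17982 frames, so frame 3402 lies in block 0 (frames 0–17981) with 3402 frames into that block.
The block's first minute is 1800 frames and the rest 1798 each; 3402 frames reaches minute 1, so 0 × 18 + 1 × 2 = 2 labels have been skipped so far.
Adding those back, label number 3402 + 2 = 3404 at 30 labels/s is 113 s + 14 f = 0 h 1 min 53 s frame 14, i.e. 00:01:53;14.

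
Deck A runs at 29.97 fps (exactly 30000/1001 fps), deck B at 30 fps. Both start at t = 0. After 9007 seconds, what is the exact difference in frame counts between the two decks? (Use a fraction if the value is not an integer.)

A emits 30000/1001 × 9007 = 270210000/1001 frames; B emits 30 × 9007 = 270210.
Difference = 270210/1001 frames (≈ 269.9401); B is ahead of A.

270210/1001 frames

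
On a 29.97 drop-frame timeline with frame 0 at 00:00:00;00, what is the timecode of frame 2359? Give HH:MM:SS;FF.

Each 10-minute DF block holds 10 × 60 × 30 − 9 × 2 = 17982 frames. 2359 ÷ 17982 → 0 full blocks, remainder 2359.
Within the partial block the first minute is 1800 frames and each further minute 1798, so 1 further minute boundary passed. Total skipped labels = 18 × 0 + 2 × 1 = 2.
Non-drop label index = 2359 + 2 = 2361; at 30 labels/s that is 00:01:18:21, i.e. DF 00:01:18;21.

00:01:18;21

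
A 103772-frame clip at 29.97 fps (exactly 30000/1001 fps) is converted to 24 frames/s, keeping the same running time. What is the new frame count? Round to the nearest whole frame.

83101 frames

Frames at target rate = 103772 × (24) / (30000/1001) = 51937886/625 ≈ 83100.618.
Nearest whole frame: 83101.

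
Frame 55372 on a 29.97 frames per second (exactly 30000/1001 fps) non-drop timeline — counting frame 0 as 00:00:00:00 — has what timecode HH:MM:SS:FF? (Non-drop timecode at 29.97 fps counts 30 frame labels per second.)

00:30:45:22

55372 ÷ 30 = 1845 full seconds, remainder 22 frames.
1845 s = 0 h 30 min 45 s.
Timecode: 00:30:45:22.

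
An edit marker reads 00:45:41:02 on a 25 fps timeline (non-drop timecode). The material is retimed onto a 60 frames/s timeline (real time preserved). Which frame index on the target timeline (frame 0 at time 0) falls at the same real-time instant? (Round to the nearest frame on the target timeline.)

frame 164465

Source frame index: (0×3600 + 45×60 + 41) × 25 + 2 = 68527.
Real time: 68527 / (25) = 68527/25 s.
Target frame: (68527/25) × (60) = 822324/5 ≈ 164464.800 → 164465.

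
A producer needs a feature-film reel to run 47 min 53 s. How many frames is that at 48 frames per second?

137904 frames

47 min 53 s = 2873 s.
Frames = 2873 × 48 = 137904.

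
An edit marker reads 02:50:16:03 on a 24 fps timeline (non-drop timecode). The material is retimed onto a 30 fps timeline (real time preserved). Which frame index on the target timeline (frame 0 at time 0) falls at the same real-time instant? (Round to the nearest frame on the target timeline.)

frame 306484

Source frame index: (2×3600 + 50×60 + 16) × 24 + 3 = 245187.
Real time: 245187 / (24) = 81729/8 s.
Target frame: (81729/8) × (30) = 1225935/4 ≈ 306483.750 → 306484.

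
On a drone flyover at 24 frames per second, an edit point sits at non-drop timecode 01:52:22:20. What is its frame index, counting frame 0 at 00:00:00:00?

Total seconds to the label: (1 × 3600 + 52 × 60 + 22) = 6742.
Frame index = 6742 × 24 + 20 = 161828.

161828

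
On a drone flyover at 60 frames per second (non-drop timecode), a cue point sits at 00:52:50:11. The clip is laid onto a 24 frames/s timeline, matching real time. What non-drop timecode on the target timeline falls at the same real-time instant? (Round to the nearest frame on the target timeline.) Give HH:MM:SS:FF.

00:52:50:04

Source frame index: (0×3600 + 52×60 + 50) × 60 + 11 = 190211.
Real time: 190211 / (60) = 190211/60 s.
Target frame: (190211/60) × (24) = 380422/5 ≈ 76084.400 → 76084.
At 24 labels/s: frame 76084 → 00:52:50:04.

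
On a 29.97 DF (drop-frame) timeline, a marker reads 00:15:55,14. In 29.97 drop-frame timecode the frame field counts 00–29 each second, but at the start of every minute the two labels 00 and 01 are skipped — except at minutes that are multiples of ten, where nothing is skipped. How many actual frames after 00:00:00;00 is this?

28636

Complete 10-minute blocks: 1, each 17982 frames → 17982.
Remaining 5 whole minutes in the current block: 1800 + 4 × 1798 = 8992 frames.
Within the current minute: 55 × 30 + 14 − 2 = 1662 (labels ;00/;01 skipped at this minute). Total = 17982 + 8992 + 1662 = 28636.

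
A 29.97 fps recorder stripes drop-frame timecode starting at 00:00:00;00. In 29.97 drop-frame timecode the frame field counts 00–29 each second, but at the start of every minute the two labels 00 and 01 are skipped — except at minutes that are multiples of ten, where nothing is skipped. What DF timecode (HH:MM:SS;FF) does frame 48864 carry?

Each 10-minute DF block holds 10 × 60 × 30 − 9 × 2 = 17982 frames. 48864 ÷ 17982 → 2 full blocks, remainder 12900.
Within the partial block the first minute is 1800 frames and each further minute 1798, so 7 further minute boundaries passed. Total skipped labels = 18 × 2 + 2 × 7 = 50.
Non-drop label index = 48864 + 50 = 48914; at 30 labels/s that is 00:27:10:14, i.e. DF 00:27:10;14.

00:27:10;14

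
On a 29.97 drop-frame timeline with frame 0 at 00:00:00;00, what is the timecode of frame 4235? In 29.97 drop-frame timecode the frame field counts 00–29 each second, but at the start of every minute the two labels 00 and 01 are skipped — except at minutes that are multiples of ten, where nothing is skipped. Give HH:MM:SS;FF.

00:02:21;09

Ten DF minutes hold 17982 frames, so frame 4235 lies in block 0 (frames 0–17981) with 4235 frames into that block.
The block's first minute is 1800 frames and the rest 1798 each; 4235 frames reaches minute 2, so 0 × 18 + 2 × 2 = 4 labels have been skipped so far.
Adding those back, label number 4235 + 4 = 4239 at 30 labels/s is 141 s + 9 f = 0 h 2 min 21 s frame 9, i.e. 00:02:21;09.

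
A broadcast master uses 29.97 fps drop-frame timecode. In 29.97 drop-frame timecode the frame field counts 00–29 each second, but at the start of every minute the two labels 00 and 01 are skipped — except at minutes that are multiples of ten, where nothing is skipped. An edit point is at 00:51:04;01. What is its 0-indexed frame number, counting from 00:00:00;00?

Complete 10-minute blocks: 5, each 17982 frames → 89910.
Remaining 1 whole minute in the current block: 1800 + 0 × 1798 = 1800 frames.
Within the current minute: 4 × 30 + 1 − 2 = 119 (labels ;00/;01 skipped at this minute). Total = 89910 + 1800 + 119 = 91829.

91829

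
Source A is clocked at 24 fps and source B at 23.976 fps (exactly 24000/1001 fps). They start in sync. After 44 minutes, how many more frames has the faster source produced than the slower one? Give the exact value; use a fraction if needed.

5760/91 frames

44 min = 2640 s.
A emits 24 × 2640 = 63360 frames; B emits 24000/1001 × 2640 = 5760000/91.
Difference = 5760/91 frames (≈ 63.2967); B is behind A.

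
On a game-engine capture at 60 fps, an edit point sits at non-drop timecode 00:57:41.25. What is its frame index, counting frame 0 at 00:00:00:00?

frame 207685

Total seconds to the label: (0 × 3600 + 57 × 60 + 41) = 3461.
Frame index = 3461 × 60 + 25 = 207685.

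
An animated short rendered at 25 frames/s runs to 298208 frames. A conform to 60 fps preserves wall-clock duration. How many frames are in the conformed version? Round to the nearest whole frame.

715699 frames

Frames at target rate = 298208 × (60) / (25) = 3578496/5 ≈ 715699.200.
Nearest whole frame: 715699.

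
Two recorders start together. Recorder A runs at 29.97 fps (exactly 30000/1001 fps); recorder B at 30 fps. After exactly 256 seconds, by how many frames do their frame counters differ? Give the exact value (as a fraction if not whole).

A emits 30000/1001 × 256 = 7680000/1001 frames; B emits 30 × 256 = 7680.
Difference = 7680/1001 frames (≈ 7.6723); B is ahead of A.

7680/1001 frames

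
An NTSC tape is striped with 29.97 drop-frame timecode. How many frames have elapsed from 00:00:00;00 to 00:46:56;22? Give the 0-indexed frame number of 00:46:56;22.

Complete 10-minute blocks: 4, each 17982 frames → 71928.
Remaining 6 whole minutes in the current block: 1800 + 5 × 1798 = 10790 frames.
Within the current minute: 56 × 30 + 22 − 2 = 1700 (labels ;00/;01 skipped at this minute). Total = 71928 + 10790 + 1700 = 84418.

84418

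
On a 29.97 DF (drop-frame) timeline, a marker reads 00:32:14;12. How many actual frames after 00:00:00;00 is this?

57974

As if non-drop at 30 labels/s: (0 × 3600 + 32 × 60 + 14) × 30 + 12 = 58032.
Minute boundaries passed: 32; those not divisible by 10: 32 − 3 = 29; dropped labels = 2 × 29 = 58.
Actual frame index = 58032 − 58 = 57974.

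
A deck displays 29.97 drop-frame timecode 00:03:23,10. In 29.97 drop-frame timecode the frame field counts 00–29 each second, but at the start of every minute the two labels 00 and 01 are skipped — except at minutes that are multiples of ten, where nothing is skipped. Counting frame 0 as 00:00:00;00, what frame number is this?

6094

As if non-drop at 30 labels/s: (0 × 3600 + 3 × 60 + 23) × 30 + 10 = 6100.
Minute boundaries passed: 3; those not divisible by 10: 3 − 0 = 3; dropped labels = 2 × 3 = 6.
Actual frame index = 6100 − 6 = 6094.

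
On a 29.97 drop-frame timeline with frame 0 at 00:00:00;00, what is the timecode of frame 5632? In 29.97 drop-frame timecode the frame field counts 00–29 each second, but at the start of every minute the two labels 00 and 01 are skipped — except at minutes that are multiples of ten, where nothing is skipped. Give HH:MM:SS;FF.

00:03:07;28

Ten DF minutes hold 17982 frames, so frame 5632 lies in block 0 (frames 0–17981) with 5632 frames into that block.
The block's first minute is 1800 frames and the rest 1798 each; 5632 frames reaches minute 3, so 0 × 18 + 3 × 2 = 6 labels have been skipped so far.
Adding those back, label number 5632 + 6 = 5638 at 30 labels/s is 187 s + 28 f = 0 h 3 min 7 s frame 28, i.e. 00:03:07;28.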